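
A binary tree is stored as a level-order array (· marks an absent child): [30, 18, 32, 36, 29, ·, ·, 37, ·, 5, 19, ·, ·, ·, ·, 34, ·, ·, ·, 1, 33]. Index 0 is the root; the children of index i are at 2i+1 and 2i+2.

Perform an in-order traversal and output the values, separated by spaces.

In-order visits the left subtree, then the node, then the right subtree.
At 30: go left to 18.
  At 18: go left to 36.
    At 36: go left to 37.
      At 37: go left to 34.
        34 is a leaf — visit 34.
      Visit 37.
      At 37: no right child.
    Visit 36.
    At 36: no right child.
  Visit 18.
  At 18: go right to 29.
    At 29: go left to 5.
      At 5: go left to 1.
        1 is a leaf — visit 1.
      Visit 5.
      At 5: go right to 33.
        33 is a leaf — visit 33.
    Visit 29.
    At 29: go right to 19.
      19 is a leaf — visit 19.
Visit 30.
At 30: go right to 32.
  32 is a leaf — visit 32.

34 37 36 18 1 5 33 29 19 30 32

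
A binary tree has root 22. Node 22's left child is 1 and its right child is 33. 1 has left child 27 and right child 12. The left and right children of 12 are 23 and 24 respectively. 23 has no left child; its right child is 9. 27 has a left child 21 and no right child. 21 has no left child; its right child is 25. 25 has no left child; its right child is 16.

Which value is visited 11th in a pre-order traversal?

33

Pre-order visits the node, then its left subtree, then its right subtree.
Visit 22.
At 22: go left to 1.
  Visit 1.
  At 1: go left to 27.
    Visit 27.
    At 27: go left to 21.
      Visit 21.
      At 21: no left child.
      At 21: go right to 25.
        Visit 25.
        At 25: no left child.
        At 25: go right to 16.
          16 is a leaf — visit 16.
    At 27: no right child.
  At 1: go right to 12.
    Visit 12.
    At 12: go left to 23.
      Visit 23.
      At 23: no left child.
      At 23: go right to 9.
        9 is a leaf — visit 9.
    At 12: go right to 24.
      24 is a leaf — visit 24.
At 22: go right to 33.
  33 is a leaf — visit 33.
Full pre-order sequence: 22, 1, 27, 21, 25, 16, 12, 23, 9, 24, 33.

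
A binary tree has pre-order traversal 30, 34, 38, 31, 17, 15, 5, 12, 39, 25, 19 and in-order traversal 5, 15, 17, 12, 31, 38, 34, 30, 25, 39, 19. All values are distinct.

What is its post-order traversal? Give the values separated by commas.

5, 15, 12, 17, 31, 38, 34, 25, 19, 39, 30

The first element of pre-order is the root; it splits in-order into left and right subtrees.
Root 30: left subtree has 7 nodes {5, 15, 17, 12, 31, 38, 34}, right has 3 {25, 39, 19}.
  Root 34: left subtree has 6 nodes {5, 15, 17, 12, 31, 38}, right has 0 { }.
    Root 38: left subtree has 5 nodes {5, 15, 17, 12, 31}, right has 0 { }.
      Root 31: left subtree has 4 nodes {5, 15, 17, 12}, right has 0 { }.
        Root 17: left subtree has 2 nodes {5, 15}, right has 1 {12}.
          Root 15: left subtree has 1 node {5}, right has 0 { }.
  Root 39: left subtree has 1 node {25}, right has 1 {19}.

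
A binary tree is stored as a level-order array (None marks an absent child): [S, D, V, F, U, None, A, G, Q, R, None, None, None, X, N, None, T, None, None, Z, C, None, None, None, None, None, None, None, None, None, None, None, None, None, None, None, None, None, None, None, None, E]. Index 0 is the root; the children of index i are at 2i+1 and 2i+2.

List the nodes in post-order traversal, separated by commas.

Post-order visits the left subtree, then the right subtree, then the node.
At S: go left to D.
  At D: go left to F.
    At F: go left to G.
      At G: no left child.
      At G: go right to T.
        T is a leaf — visit T.
      Visit G.
    At F: go right to Q.
      Q is a leaf — visit Q.
    Visit F.
  At D: go right to U.
    At U: go left to R.
      At R: go left to Z.
        Z is a leaf — visit Z.
      At R: go right to C.
        At C: go left to E.
          E is a leaf — visit E.
        At C: no right child.
        Visit C.
      Visit R.
    At U: no right child.
    Visit U.
  Visit D.
At S: go right to V.
  At V: no left child.
  At V: go right to A.
    At A: go left to X.
      X is a leaf — visit X.
    At A: go right to N.
      N is a leaf — visit N.
    Visit A.
  Visit V.
Visit S.

T, G, Q, F, Z, E, C, R, U, D, X, N, A, V, S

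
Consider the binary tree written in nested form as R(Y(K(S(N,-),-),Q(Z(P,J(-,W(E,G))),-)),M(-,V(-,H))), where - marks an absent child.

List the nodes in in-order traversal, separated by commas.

N, S, K, Y, P, Z, J, E, W, G, Q, R, M, V, H

In-order visits the left subtree, then the node, then the right subtree.
At R: go left to Y.
  At Y: go left to K.
    At K: go left to S.
      At S: go left to N.
        N is a leaf — visit N.
      Visit S.
      At S: no right child.
    Visit K.
    At K: no right child.
  Visit Y.
  At Y: go right to Q.
    At Q: go left to Z.
      At Z: go left to P.
        P is a leaf — visit P.
      Visit Z.
      At Z: go right to J.
        At J: no left child.
        Visit J.
        At J: go right to W.
          At W: go left to E.
            E is a leaf — visit E.
          Visit W.
          At W: go right to G.
            G is a leaf — visit G.
    Visit Q.
    At Q: no right child.
Visit R.
At R: go right to M.
  At M: no left child.
  Visit M.
  At M: go right to V.
    At V: no left child.
    Visit V.
    At V: go right to H.
      H is a leaf — visit H.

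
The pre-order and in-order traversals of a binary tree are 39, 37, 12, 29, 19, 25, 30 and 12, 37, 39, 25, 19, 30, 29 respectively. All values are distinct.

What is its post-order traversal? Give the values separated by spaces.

The first element of pre-order is the root; it splits in-order into left and right subtrees.
Root 39: left subtree has 2 nodes {12, 37}, right has 4 {25, 19, 30, 29}.
  Root 37: left subtree has 1 node {12}, right has 0 { }.
  Root 29: left subtree has 3 nodes {25, 19, 30}, right has 0 { }.
    Root 19: left subtree has 1 node {25}, right has 1 {30}.

12 37 25 30 19 29 39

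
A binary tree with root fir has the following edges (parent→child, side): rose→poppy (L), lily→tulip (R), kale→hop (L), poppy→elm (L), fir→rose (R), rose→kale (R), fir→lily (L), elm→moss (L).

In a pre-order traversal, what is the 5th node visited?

Pre-order visits the node, then its left subtree, then its right subtree.
Visit fir.
At fir: go left to lily.
  Visit lily.
  At lily: no left child.
  At lily: go right to tulip.
    tulip is a leaf — visit tulip.
At fir: go right to rose.
  Visit rose.
  At rose: go left to poppy.
    Visit poppy.
    At poppy: go left to elm.
      Visit elm.
      At elm: go left to moss.
        moss is a leaf — visit moss.
      At elm: no right child.
    At poppy: no right child.
  At rose: go right to kale.
    Visit kale.
    At kale: go left to hop.
      hop is a leaf — visit hop.
    At kale: no right child.
Full pre-order sequence: fir, lily, tulip, rose, poppy, elm, moss, kale, hop.

poppy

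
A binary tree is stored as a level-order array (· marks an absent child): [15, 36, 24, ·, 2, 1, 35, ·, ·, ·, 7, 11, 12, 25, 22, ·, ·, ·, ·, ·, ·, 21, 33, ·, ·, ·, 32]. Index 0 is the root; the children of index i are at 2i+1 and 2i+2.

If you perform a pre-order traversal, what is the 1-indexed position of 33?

Pre-order visits the node, then its left subtree, then its right subtree.
Visit 15.
At 15: go left to 36.
  Visit 36.
  At 36: no left child.
  At 36: go right to 2.
    Visit 2.
    At 2: no left child.
    At 2: go right to 7.
      Visit 7.
      At 7: go left to 21.
        21 is a leaf — visit 21.
      At 7: go right to 33.
        33 is a leaf — visit 33.
At 15: go right to 24.
  Visit 24.
  At 24: go left to 1.
    Visit 1.
    At 1: go left to 11.
      11 is a leaf — visit 11.
    At 1: go right to 12.
      Visit 12.
      At 12: no left child.
      At 12: go right to 32.
        32 is a leaf — visit 32.
  At 24: go right to 35.
    Visit 35.
    At 35: go left to 25.
      25 is a leaf — visit 25.
    At 35: go right to 22.
      22 is a leaf — visit 22.
Full pre-order sequence: 15, 36, 2, 7, 21, 33, 24, 1, 11, 12, 32, 35, 25, 22.

6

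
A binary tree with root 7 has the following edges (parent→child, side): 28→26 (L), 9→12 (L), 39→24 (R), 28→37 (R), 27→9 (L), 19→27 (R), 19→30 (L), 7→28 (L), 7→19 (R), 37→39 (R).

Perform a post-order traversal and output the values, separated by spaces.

Post-order visits the left subtree, then the right subtree, then the node.
At 7: go left to 28.
  At 28: go left to 26.
    26 is a leaf — visit 26.
  At 28: go right to 37.
    At 37: no left child.
    At 37: go right to 39.
      At 39: no left child.
      At 39: go right to 24.
        24 is a leaf — visit 24.
      Visit 39.
    Visit 37.
  Visit 28.
At 7: go right to 19.
  At 19: go left to 30.
    30 is a leaf — visit 30.
  At 19: go right to 27.
    At 27: go left to 9.
      At 9: go left to 12.
        12 is a leaf — visit 12.
      At 9: no right child.
      Visit 9.
    At 27: no right child.
    Visit 27.
  Visit 19.
Visit 7.

26 24 39 37 28 30 12 9 27 19 7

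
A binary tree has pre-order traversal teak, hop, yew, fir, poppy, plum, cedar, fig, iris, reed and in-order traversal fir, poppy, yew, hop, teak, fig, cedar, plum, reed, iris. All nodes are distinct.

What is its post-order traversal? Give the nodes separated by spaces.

poppy fir yew hop fig cedar reed iris plum teak

The first element of pre-order is the root; it splits in-order into left and right subtrees.
Root teak: left subtree has 4 nodes {fir, poppy, yew, hop}, right has 5 {fig, cedar, plum, reed, iris}.
  Root hop: left subtree has 3 nodes {fir, poppy, yew}, right has 0 { }.
    Root yew: left subtree has 2 nodes {fir, poppy}, right has 0 { }.
      Root fir: left subtree has 0 nodes { }, right has 1 {poppy}.
  Root plum: left subtree has 2 nodes {fig, cedar}, right has 2 {reed, iris}.
    Root cedar: left subtree has 1 node {fig}, right has 0 { }.
    Root iris: left subtree has 1 node {reed}, right has 0 { }.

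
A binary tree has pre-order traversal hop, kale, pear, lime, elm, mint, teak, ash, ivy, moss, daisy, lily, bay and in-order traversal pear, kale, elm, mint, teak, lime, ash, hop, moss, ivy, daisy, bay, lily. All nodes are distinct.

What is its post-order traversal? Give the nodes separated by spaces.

pear teak mint elm ash lime kale moss bay lily daisy ivy hop

The first element of pre-order is the root; it splits in-order into left and right subtrees.
Root hop: left subtree has 7 nodes {pear, kale, elm, mint, teak, lime, ash}, right has 5 {moss, ivy, daisy, bay, lily}.
  Root kale: left subtree has 1 node {pear}, right has 5 {elm, mint, teak, lime, ash}.
    Root lime: left subtree has 3 nodes {elm, mint, teak}, right has 1 {ash}.
      Root elm: left subtree has 0 nodes { }, right has 2 {mint, teak}.
        Root mint: left subtree has 0 nodes { }, right has 1 {teak}.
  Root ivy: left subtree has 1 node {moss}, right has 3 {daisy, bay, lily}.
    Root daisy: left subtree has 0 nodes { }, right has 2 {bay, lily}.
      Root lily: left subtree has 1 node {bay}, right has 0 { }.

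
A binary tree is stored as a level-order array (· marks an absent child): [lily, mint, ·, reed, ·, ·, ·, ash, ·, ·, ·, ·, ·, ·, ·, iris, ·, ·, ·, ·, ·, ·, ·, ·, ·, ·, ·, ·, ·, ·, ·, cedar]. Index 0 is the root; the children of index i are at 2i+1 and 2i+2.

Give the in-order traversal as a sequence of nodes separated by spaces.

In-order visits the left subtree, then the node, then the right subtree.
At lily: go left to mint.
  At mint: go left to reed.
    At reed: go left to ash.
      At ash: go left to iris.
        At iris: go left to cedar.
          cedar is a leaf — visit cedar.
        Visit iris.
        At iris: no right child.
      Visit ash.
      At ash: no right child.
    Visit reed.
    At reed: no right child.
  Visit mint.
  At mint: no right child.
Visit lily.
At lily: no right child.

cedar iris ash reed mint lily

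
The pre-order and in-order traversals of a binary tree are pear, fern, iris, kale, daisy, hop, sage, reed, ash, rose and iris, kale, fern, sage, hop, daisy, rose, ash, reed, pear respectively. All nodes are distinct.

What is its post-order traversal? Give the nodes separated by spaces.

The first element of pre-order is the root; it splits in-order into left and right subtrees.
Root pear: left subtree has 9 nodes {iris, kale, fern, sage, hop, daisy, rose, ash, reed}, right has 0 { }.
  Root fern: left subtree has 2 nodes {iris, kale}, right has 6 {sage, hop, daisy, rose, ash, reed}.
    Root iris: left subtree has 0 nodes { }, right has 1 {kale}.
    Root daisy: left subtree has 2 nodes {sage, hop}, right has 3 {rose, ash, reed}.
      Root hop: left subtree has 1 node {sage}, right has 0 { }.
      Root reed: left subtree has 2 nodes {rose, ash}, right has 0 { }.
        Root ash: left subtree has 1 node {rose}, right has 0 { }.

kale iris sage hop rose ash reed daisy fern pear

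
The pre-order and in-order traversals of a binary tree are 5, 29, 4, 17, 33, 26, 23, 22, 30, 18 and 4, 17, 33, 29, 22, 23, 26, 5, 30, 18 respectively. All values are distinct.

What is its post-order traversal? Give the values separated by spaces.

The first element of pre-order is the root; it splits in-order into left and right subtrees.
Root 5: left subtree has 7 nodes {4, 17, 33, 29, 22, 23, 26}, right has 2 {30, 18}.
  Root 29: left subtree has 3 nodes {4, 17, 33}, right has 3 {22, 23, 26}.
    Root 4: left subtree has 0 nodes { }, right has 2 {17, 33}.
      Root 17: left subtree has 0 nodes { }, right has 1 {33}.
    Root 26: left subtree has 2 nodes {22, 23}, right has 0 { }.
      Root 23: left subtree has 1 node {22}, right has 0 { }.
  Root 30: left subtree has 0 nodes { }, right has 1 {18}.

33 17 4 22 23 26 29 18 30 5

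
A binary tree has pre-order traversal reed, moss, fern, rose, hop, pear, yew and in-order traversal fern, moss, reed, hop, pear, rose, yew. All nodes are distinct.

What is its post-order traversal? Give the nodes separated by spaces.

fern moss pear hop yew rose reed

The first element of pre-order is the root; it splits in-order into left and right subtrees.
Root reed: left subtree has 2 nodes {fern, moss}, right has 4 {hop, pear, rose, yew}.
  Root moss: left subtree has 1 node {fern}, right has 0 { }.
  Root rose: left subtree has 2 nodes {hop, pear}, right has 1 {yew}.
    Root hop: left subtree has 0 nodes { }, right has 1 {pear}.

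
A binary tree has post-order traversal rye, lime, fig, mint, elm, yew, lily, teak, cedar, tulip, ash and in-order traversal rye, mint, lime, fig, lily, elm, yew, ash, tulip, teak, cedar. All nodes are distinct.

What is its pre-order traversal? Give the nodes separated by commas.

ash, lily, mint, rye, fig, lime, yew, elm, tulip, cedar, teak

The last element of post-order is the root; it splits in-order into left and right subtrees.
Root ash: left subtree has 7 nodes {rye, mint, lime, fig, lily, elm, yew}, right has 3 {tulip, teak, cedar}.
  Root lily: left subtree has 4 nodes {rye, mint, lime, fig}, right has 2 {elm, yew}.
    Root mint: left subtree has 1 node {rye}, right has 2 {lime, fig}.
      Root fig: left subtree has 1 node {lime}, right has 0 { }.
    Root yew: left subtree has 1 node {elm}, right has 0 { }.
  Root tulip: left subtree has 0 nodes { }, right has 2 {teak, cedar}.
    Root cedar: left subtree has 1 node {teak}, right has 0 { }.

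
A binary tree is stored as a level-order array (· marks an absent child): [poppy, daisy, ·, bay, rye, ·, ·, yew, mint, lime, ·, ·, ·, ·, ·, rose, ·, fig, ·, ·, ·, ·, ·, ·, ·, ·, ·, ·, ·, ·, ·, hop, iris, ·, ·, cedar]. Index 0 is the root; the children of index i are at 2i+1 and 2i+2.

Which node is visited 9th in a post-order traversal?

Post-order visits the left subtree, then the right subtree, then the node.
At poppy: go left to daisy.
  At daisy: go left to bay.
    At bay: go left to yew.
      At yew: go left to rose.
        At rose: go left to hop.
          hop is a leaf — visit hop.
        At rose: go right to iris.
          iris is a leaf — visit iris.
        Visit rose.
      At yew: no right child.
      Visit yew.
    At bay: go right to mint.
      At mint: go left to fig.
        At fig: go left to cedar.
          cedar is a leaf — visit cedar.
        At fig: no right child.
        Visit fig.
      At mint: no right child.
      Visit mint.
    Visit bay.
  At daisy: go right to rye.
    At rye: go left to lime.
      lime is a leaf — visit lime.
    At rye: no right child.
    Visit rye.
  Visit daisy.
At poppy: no right child.
Visit poppy.
Full post-order sequence: hop, iris, rose, yew, cedar, fig, mint, bay, lime, rye, daisy, poppy.

lime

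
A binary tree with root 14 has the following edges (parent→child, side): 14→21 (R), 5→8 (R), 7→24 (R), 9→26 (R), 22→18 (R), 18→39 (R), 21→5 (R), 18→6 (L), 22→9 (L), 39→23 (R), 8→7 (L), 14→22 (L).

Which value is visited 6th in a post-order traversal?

18

Post-order visits the left subtree, then the right subtree, then the node.
At 14: go left to 22.
  At 22: go left to 9.
    At 9: no left child.
    At 9: go right to 26.
      26 is a leaf — visit 26.
    Visit 9.
  At 22: go right to 18.
    At 18: go left to 6.
      6 is a leaf — visit 6.
    At 18: go right to 39.
      At 39: no left child.
      At 39: go right to 23.
        23 is a leaf — visit 23.
      Visit 39.
    Visit 18.
  Visit 22.
At 14: go right to 21.
  At 21: no left child.
  At 21: go right to 5.
    At 5: no left child.
    At 5: go right to 8.
      At 8: go left to 7.
        At 7: no left child.
        At 7: go right to 24.
          24 is a leaf — visit 24.
        Visit 7.
      At 8: no right child.
      Visit 8.
    Visit 5.
  Visit 21.
Visit 14.
Full post-order sequence: 26, 9, 6, 23, 39, 18, 22, 24, 7, 8, 5, 21, 14.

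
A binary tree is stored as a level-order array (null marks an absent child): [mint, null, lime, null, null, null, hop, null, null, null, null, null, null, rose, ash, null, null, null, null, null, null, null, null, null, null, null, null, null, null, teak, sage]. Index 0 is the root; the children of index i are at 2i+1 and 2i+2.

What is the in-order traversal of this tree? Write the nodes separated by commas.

In-order visits the left subtree, then the node, then the right subtree.
At mint: no left child.
Visit mint.
At mint: go right to lime.
  At lime: no left child.
  Visit lime.
  At lime: go right to hop.
    At hop: go left to rose.
      rose is a leaf — visit rose.
    Visit hop.
    At hop: go right to ash.
      At ash: go left to teak.
        teak is a leaf — visit teak.
      Visit ash.
      At ash: go right to sage.
        sage is a leaf — visit sage.

mint, lime, rose, hop, teak, ash, sage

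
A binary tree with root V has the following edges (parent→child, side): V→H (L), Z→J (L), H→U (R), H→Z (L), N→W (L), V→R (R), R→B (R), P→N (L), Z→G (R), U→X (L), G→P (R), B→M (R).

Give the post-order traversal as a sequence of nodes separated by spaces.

J W N P G Z X U H M B R V

Post-order visits the left subtree, then the right subtree, then the node.
At V: go left to H.
  At H: go left to Z.
    At Z: go left to J.
      J is a leaf — visit J.
    At Z: go right to G.
      At G: no left child.
      At G: go right to P.
        At P: go left to N.
          At N: go left to W.
            W is a leaf — visit W.
          At N: no right child.
          Visit N.
        At P: no right child.
        Visit P.
      Visit G.
    Visit Z.
  At H: go right to U.
    At U: go left to X.
      X is a leaf — visit X.
    At U: no right child.
    Visit U.
  Visit H.
At V: go right to R.
  At R: no left child.
  At R: go right to B.
    At B: no left child.
    At B: go right to M.
      M is a leaf — visit M.
    Visit B.
  Visit R.
Visit V.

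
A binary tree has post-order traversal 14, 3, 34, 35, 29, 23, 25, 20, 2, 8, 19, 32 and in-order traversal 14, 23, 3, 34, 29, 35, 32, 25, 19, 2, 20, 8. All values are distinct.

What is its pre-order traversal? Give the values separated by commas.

The last element of post-order is the root; it splits in-order into left and right subtrees.
Root 32: left subtree has 6 nodes {14, 23, 3, 34, 29, 35}, right has 5 {25, 19, 2, 20, 8}.
  Root 23: left subtree has 1 node {14}, right has 4 {3, 34, 29, 35}.
    Root 29: left subtree has 2 nodes {3, 34}, right has 1 {35}.
      Root 34: left subtree has 1 node {3}, right has 0 { }.
  Root 19: left subtree has 1 node {25}, right has 3 {2, 20, 8}.
    Root 8: left subtree has 2 nodes {2, 20}, right has 0 { }.
      Root 2: left subtree has 0 nodes { }, right has 1 {20}.

32, 23, 14, 29, 34, 3, 35, 19, 25, 8, 2, 20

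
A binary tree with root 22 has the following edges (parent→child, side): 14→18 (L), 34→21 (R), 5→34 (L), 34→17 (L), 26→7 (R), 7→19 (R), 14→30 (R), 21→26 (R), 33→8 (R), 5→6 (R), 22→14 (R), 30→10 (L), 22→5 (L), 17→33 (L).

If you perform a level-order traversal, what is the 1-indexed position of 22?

Level-order visits nodes level by level from the root, left to right within each level.
Level 0: 22
Level 1: 5, 14
Level 2: 34, 6, 18, 30
Level 3: 17, 21, 10
Level 4: 33, 26
Level 5: 8, 7
Level 6: 19
Full level-order sequence: 22, 5, 14, 34, 6, 18, 30, 17, 21, 10, 33, 26, 8, 7, 19.

1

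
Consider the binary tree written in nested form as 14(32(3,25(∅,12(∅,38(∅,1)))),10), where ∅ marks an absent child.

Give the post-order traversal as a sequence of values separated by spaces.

Post-order visits the left subtree, then the right subtree, then the node.
At 14: go left to 32.
  At 32: go left to 3.
    3 is a leaf — visit 3.
  At 32: go right to 25.
    At 25: no left child.
    At 25: go right to 12.
      At 12: no left child.
      At 12: go right to 38.
        At 38: no left child.
        At 38: go right to 1.
          1 is a leaf — visit 1.
        Visit 38.
      Visit 12.
    Visit 25.
  Visit 32.
At 14: go right to 10.
  10 is a leaf — visit 10.
Visit 14.

3 1 38 12 25 32 10 14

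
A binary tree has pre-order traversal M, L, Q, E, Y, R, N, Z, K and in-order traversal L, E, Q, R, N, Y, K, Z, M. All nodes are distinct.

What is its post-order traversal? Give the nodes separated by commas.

E, N, R, K, Z, Y, Q, L, M

The first element of pre-order is the root; it splits in-order into left and right subtrees.
Root M: left subtree has 8 nodes {L, E, Q, R, N, Y, K, Z}, right has 0 { }.
  Root L: left subtree has 0 nodes { }, right has 7 {E, Q, R, N, Y, K, Z}.
    Root Q: left subtree has 1 node {E}, right has 5 {R, N, Y, K, Z}.
      Root Y: left subtree has 2 nodes {R, N}, right has 2 {K, Z}.
        Root R: left subtree has 0 nodes { }, right has 1 {N}.
        Root Z: left subtree has 1 node {K}, right has 0 { }.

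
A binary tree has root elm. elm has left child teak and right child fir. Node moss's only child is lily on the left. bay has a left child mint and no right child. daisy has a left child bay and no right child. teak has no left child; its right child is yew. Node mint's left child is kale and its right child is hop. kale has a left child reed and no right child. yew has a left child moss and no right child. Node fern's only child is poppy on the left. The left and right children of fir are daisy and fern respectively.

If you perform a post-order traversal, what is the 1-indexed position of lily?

Post-order visits the left subtree, then the right subtree, then the node.
At elm: go left to teak.
  At teak: no left child.
  At teak: go right to yew.
    At yew: go left to moss.
      At moss: go left to lily.
        lily is a leaf — visit lily.
      At moss: no right child.
      Visit moss.
    At yew: no right child.
    Visit yew.
  Visit teak.
At elm: go right to fir.
  At fir: go left to daisy.
    At daisy: go left to bay.
      At bay: go left to mint.
        At mint: go left to kale.
          At kale: go left to reed.
            reed is a leaf — visit reed.
          At kale: no right child.
          Visit kale.
        At mint: go right to hop.
          hop is a leaf — visit hop.
        Visit mint.
      At bay: no right child.
      Visit bay.
    At daisy: no right child.
    Visit daisy.
  At fir: go right to fern.
    At fern: go left to poppy.
      poppy is a leaf — visit poppy.
    At fern: no right child.
    Visit fern.
  Visit fir.
Visit elm.
Full post-order sequence: lily, moss, yew, teak, reed, kale, hop, mint, bay, daisy, poppy, fern, fir, elm.

1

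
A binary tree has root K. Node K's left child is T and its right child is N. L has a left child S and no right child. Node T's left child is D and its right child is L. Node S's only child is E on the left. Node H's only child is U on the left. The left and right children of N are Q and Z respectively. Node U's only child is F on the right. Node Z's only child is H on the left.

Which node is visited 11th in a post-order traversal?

Post-order visits the left subtree, then the right subtree, then the node.
At K: go left to T.
  At T: go left to D.
    D is a leaf — visit D.
  At T: go right to L.
    At L: go left to S.
      At S: go left to E.
        E is a leaf — visit E.
      At S: no right child.
      Visit S.
    At L: no right child.
    Visit L.
  Visit T.
At K: go right to N.
  At N: go left to Q.
    Q is a leaf — visit Q.
  At N: go right to Z.
    At Z: go left to H.
      At H: go left to U.
        At U: no left child.
        At U: go right to F.
          F is a leaf — visit F.
        Visit U.
      At H: no right child.
      Visit H.
    At Z: no right child.
    Visit Z.
  Visit N.
Visit K.
Full post-order sequence: D, E, S, L, T, Q, F, U, H, Z, N, K.

N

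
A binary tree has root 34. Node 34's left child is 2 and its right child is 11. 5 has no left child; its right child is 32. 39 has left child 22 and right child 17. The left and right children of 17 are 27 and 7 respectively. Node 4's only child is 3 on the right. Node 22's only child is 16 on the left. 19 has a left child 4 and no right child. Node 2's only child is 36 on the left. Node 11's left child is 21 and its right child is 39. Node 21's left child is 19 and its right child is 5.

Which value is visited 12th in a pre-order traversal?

22

Pre-order visits the node, then its left subtree, then its right subtree.
Visit 34.
At 34: go left to 2.
  Visit 2.
  At 2: go left to 36.
    36 is a leaf — visit 36.
  At 2: no right child.
At 34: go right to 11.
  Visit 11.
  At 11: go left to 21.
    Visit 21.
    At 21: go left to 19.
      Visit 19.
      At 19: go left to 4.
        Visit 4.
        At 4: no left child.
        At 4: go right to 3.
          3 is a leaf — visit 3.
      At 19: no right child.
    At 21: go right to 5.
      Visit 5.
      At 5: no left child.
      At 5: go right to 32.
        32 is a leaf — visit 32.
  At 11: go right to 39.
    Visit 39.
    At 39: go left to 22.
      Visit 22.
      At 22: go left to 16.
        16 is a leaf — visit 16.
      At 22: no right child.
    At 39: go right to 17.
      Visit 17.
      At 17: go left to 27.
        27 is a leaf — visit 27.
      At 17: go right to 7.
        7 is a leaf — visit 7.
Full pre-order sequence: 34, 2, 36, 11, 21, 19, 4, 3, 5, 32, 39, 22, 16, 17, 27, 7.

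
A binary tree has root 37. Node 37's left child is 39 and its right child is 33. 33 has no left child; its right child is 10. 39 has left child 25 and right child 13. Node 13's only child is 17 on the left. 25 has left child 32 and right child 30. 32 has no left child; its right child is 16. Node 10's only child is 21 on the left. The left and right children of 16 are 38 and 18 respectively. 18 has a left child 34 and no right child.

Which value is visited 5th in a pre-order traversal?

16

Pre-order visits the node, then its left subtree, then its right subtree.
Visit 37.
At 37: go left to 39.
  Visit 39.
  At 39: go left to 25.
    Visit 25.
    At 25: go left to 32.
      Visit 32.
      At 32: no left child.
      At 32: go right to 16.
        Visit 16.
        At 16: go left to 38.
          38 is a leaf — visit 38.
        At 16: go right to 18.
          Visit 18.
          At 18: go left to 34.
            34 is a leaf — visit 34.
          At 18: no right child.
    At 25: go right to 30.
      30 is a leaf — visit 30.
  At 39: go right to 13.
    Visit 13.
    At 13: go left to 17.
      17 is a leaf — visit 17.
    At 13: no right child.
At 37: go right to 33.
  Visit 33.
  At 33: no left child.
  At 33: go right to 10.
    Visit 10.
    At 10: go left to 21.
      21 is a leaf — visit 21.
    At 10: no right child.
Full pre-order sequence: 37, 39, 25, 32, 16, 38, 18, 34, 30, 13, 17, 33, 10, 21.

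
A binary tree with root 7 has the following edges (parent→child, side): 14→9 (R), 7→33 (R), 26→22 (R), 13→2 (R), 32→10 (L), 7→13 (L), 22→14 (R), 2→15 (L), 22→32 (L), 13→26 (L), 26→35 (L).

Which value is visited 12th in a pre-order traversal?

33

Pre-order visits the node, then its left subtree, then its right subtree.
Visit 7.
At 7: go left to 13.
  Visit 13.
  At 13: go left to 26.
    Visit 26.
    At 26: go left to 35.
      35 is a leaf — visit 35.
    At 26: go right to 22.
      Visit 22.
      At 22: go left to 32.
        Visit 32.
        At 32: go left to 10.
          10 is a leaf — visit 10.
        At 32: no right child.
      At 22: go right to 14.
        Visit 14.
        At 14: no left child.
        At 14: go right to 9.
          9 is a leaf — visit 9.
  At 13: go right to 2.
    Visit 2.
    At 2: go left to 15.
      15 is a leaf — visit 15.
    At 2: no right child.
At 7: go right to 33.
  33 is a leaf — visit 33.
Full pre-order sequence: 7, 13, 26, 35, 22, 32, 10, 14, 9, 2, 15, 33.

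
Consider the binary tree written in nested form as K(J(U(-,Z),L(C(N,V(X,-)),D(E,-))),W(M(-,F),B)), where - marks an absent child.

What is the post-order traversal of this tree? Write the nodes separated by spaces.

Post-order visits the left subtree, then the right subtree, then the node.
At K: go left to J.
  At J: go left to U.
    At U: no left child.
    At U: go right to Z.
      Z is a leaf — visit Z.
    Visit U.
  At J: go right to L.
    At L: go left to C.
      At C: go left to N.
        N is a leaf — visit N.
      At C: go right to V.
        At V: go left to X.
          X is a leaf — visit X.
        At V: no right child.
        Visit V.
      Visit C.
    At L: go right to D.
      At D: go left to E.
        E is a leaf — visit E.
      At D: no right child.
      Visit D.
    Visit L.
  Visit J.
At K: go right to W.
  At W: go left to M.
    At M: no left child.
    At M: go right to F.
      F is a leaf — visit F.
    Visit M.
  At W: go right to B.
    B is a leaf — visit B.
  Visit W.
Visit K.

Z U N X V C E D L J F M B W K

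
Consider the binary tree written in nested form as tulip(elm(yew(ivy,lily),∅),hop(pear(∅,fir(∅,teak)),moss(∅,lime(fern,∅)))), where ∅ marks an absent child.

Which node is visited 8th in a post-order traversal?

Post-order visits the left subtree, then the right subtree, then the node.
At tulip: go left to elm.
  At elm: go left to yew.
    At yew: go left to ivy.
      ivy is a leaf — visit ivy.
    At yew: go right to lily.
      lily is a leaf — visit lily.
    Visit yew.
  At elm: no right child.
  Visit elm.
At tulip: go right to hop.
  At hop: go left to pear.
    At pear: no left child.
    At pear: go right to fir.
      At fir: no left child.
      At fir: go right to teak.
        teak is a leaf — visit teak.
      Visit fir.
    Visit pear.
  At hop: go right to moss.
    At moss: no left child.
    At moss: go right to lime.
      At lime: go left to fern.
        fern is a leaf — visit fern.
      At lime: no right child.
      Visit lime.
    Visit moss.
  Visit hop.
Visit tulip.
Full post-order sequence: ivy, lily, yew, elm, teak, fir, pear, fern, lime, moss, hop, tulip.

fern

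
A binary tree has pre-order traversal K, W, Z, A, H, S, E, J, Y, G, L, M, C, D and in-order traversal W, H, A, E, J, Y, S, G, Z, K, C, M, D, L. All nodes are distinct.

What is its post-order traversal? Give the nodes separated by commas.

H, Y, J, E, G, S, A, Z, W, C, D, M, L, K

The first element of pre-order is the root; it splits in-order into left and right subtrees.
Root K: left subtree has 9 nodes {W, H, A, E, J, Y, S, G, Z}, right has 4 {C, M, D, L}.
  Root W: left subtree has 0 nodes { }, right has 8 {H, A, E, J, Y, S, G, Z}.
    Root Z: left subtree has 7 nodes {H, A, E, J, Y, S, G}, right has 0 { }.
      Root A: left subtree has 1 node {H}, right has 5 {E, J, Y, S, G}.
        Root S: left subtree has 3 nodes {E, J, Y}, right has 1 {G}.
          Root E: left subtree has 0 nodes { }, right has 2 {J, Y}.
            Root J: left subtree has 0 nodes { }, right has 1 {Y}.
  Root L: left subtree has 3 nodes {C, M, D}, right has 0 { }.
    Root M: left subtree has 1 node {C}, right has 1 {D}.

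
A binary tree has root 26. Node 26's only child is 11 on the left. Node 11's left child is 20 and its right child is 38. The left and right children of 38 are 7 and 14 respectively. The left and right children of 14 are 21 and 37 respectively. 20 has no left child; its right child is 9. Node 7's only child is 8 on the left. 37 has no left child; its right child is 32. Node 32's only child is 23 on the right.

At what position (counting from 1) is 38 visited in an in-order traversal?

In-order visits the left subtree, then the node, then the right subtree.
At 26: go left to 11.
  At 11: go left to 20.
    At 20: no left child.
    Visit 20.
    At 20: go right to 9.
      9 is a leaf — visit 9.
  Visit 11.
  At 11: go right to 38.
    At 38: go left to 7.
      At 7: go left to 8.
        8 is a leaf — visit 8.
      Visit 7.
      At 7: no right child.
    Visit 38.
    At 38: go right to 14.
      At 14: go left to 21.
        21 is a leaf — visit 21.
      Visit 14.
      At 14: go right to 37.
        At 37: no left child.
        Visit 37.
        At 37: go right to 32.
          At 32: no left child.
          Visit 32.
          At 32: go right to 23.
            23 is a leaf — visit 23.
Visit 26.
At 26: no right child.
Full in-order sequence: 20, 9, 11, 8, 7, 38, 21, 14, 37, 32, 23, 26.

6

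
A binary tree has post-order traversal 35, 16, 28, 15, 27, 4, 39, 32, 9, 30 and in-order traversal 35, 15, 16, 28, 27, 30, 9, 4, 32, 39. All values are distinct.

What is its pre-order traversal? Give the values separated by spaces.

30 27 15 35 28 16 9 32 4 39

The last element of post-order is the root; it splits in-order into left and right subtrees.
Root 30: left subtree has 5 nodes {35, 15, 16, 28, 27}, right has 4 {9, 4, 32, 39}.
  Root 27: left subtree has 4 nodes {35, 15, 16, 28}, right has 0 { }.
    Root 15: left subtree has 1 node {35}, right has 2 {16, 28}.
      Root 28: left subtree has 1 node {16}, right has 0 { }.
  Root 9: left subtree has 0 nodes { }, right has 3 {4, 32, 39}.
    Root 32: left subtree has 1 node {4}, right has 1 {39}.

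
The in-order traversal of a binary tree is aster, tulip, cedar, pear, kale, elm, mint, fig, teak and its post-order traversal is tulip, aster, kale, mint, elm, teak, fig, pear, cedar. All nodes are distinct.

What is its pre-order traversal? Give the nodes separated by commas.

cedar, aster, tulip, pear, fig, elm, kale, mint, teak

The last element of post-order is the root; it splits in-order into left and right subtrees.
Root cedar: left subtree has 2 nodes {aster, tulip}, right has 6 {pear, kale, elm, mint, fig, teak}.
  Root aster: left subtree has 0 nodes { }, right has 1 {tulip}.
  Root pear: left subtree has 0 nodes { }, right has 5 {kale, elm, mint, fig, teak}.
    Root fig: left subtree has 3 nodes {kale, elm, mint}, right has 1 {teak}.
      Root elm: left subtree has 1 node {kale}, right has 1 {mint}.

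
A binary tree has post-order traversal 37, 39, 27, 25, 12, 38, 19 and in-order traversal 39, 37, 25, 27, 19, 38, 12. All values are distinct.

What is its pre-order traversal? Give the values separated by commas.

The last element of post-order is the root; it splits in-order into left and right subtrees.
Root 19: left subtree has 4 nodes {39, 37, 25, 27}, right has 2 {38, 12}.
  Root 25: left subtree has 2 nodes {39, 37}, right has 1 {27}.
    Root 39: left subtree has 0 nodes { }, right has 1 {37}.
  Root 38: left subtree has 0 nodes { }, right has 1 {12}.

19, 25, 39, 37, 27, 38, 12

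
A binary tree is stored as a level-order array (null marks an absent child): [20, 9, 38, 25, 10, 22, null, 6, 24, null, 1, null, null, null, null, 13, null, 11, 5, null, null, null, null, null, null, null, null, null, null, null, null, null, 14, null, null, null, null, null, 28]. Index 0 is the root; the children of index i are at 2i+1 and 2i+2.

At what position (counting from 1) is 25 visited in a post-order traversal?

8

Post-order visits the left subtree, then the right subtree, then the node.
At 20: go left to 9.
  At 9: go left to 25.
    At 25: go left to 6.
      At 6: go left to 13.
        At 13: no left child.
        At 13: go right to 14.
          14 is a leaf — visit 14.
        Visit 13.
      At 6: no right child.
      Visit 6.
    At 25: go right to 24.
      At 24: go left to 11.
        11 is a leaf — visit 11.
      At 24: go right to 5.
        At 5: no left child.
        At 5: go right to 28.
          28 is a leaf — visit 28.
        Visit 5.
      Visit 24.
    Visit 25.
  At 9: go right to 10.
    At 10: no left child.
    At 10: go right to 1.
      1 is a leaf — visit 1.
    Visit 10.
  Visit 9.
At 20: go right to 38.
  At 38: go left to 22.
    22 is a leaf — visit 22.
  At 38: no right child.
  Visit 38.
Visit 20.
Full post-order sequence: 14, 13, 6, 11, 28, 5, 24, 25, 1, 10, 9, 22, 38, 20.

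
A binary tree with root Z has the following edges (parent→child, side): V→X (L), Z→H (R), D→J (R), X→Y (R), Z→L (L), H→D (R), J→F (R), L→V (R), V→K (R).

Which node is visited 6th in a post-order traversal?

F

Post-order visits the left subtree, then the right subtree, then the node.
At Z: go left to L.
  At L: no left child.
  At L: go right to V.
    At V: go left to X.
      At X: no left child.
      At X: go right to Y.
        Y is a leaf — visit Y.
      Visit X.
    At V: go right to K.
      K is a leaf — visit K.
    Visit V.
  Visit L.
At Z: go right to H.
  At H: no left child.
  At H: go right to D.
    At D: no left child.
    At D: go right to J.
      At J: no left child.
      At J: go right to F.
        F is a leaf — visit F.
      Visit J.
    Visit D.
  Visit H.
Visit Z.
Full post-order sequence: Y, X, K, V, L, F, J, D, H, Z.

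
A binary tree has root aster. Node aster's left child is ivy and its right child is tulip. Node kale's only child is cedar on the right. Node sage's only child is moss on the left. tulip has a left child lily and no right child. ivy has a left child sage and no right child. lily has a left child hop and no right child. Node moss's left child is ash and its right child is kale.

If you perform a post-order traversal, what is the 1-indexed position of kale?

3

Post-order visits the left subtree, then the right subtree, then the node.
At aster: go left to ivy.
  At ivy: go left to sage.
    At sage: go left to moss.
      At moss: go left to ash.
        ash is a leaf — visit ash.
      At moss: go right to kale.
        At kale: no left child.
        At kale: go right to cedar.
          cedar is a leaf — visit cedar.
        Visit kale.
      Visit moss.
    At sage: no right child.
    Visit sage.
  At ivy: no right child.
  Visit ivy.
At aster: go right to tulip.
  At tulip: go left to lily.
    At lily: go left to hop.
      hop is a leaf — visit hop.
    At lily: no right child.
    Visit lily.
  At tulip: no right child.
  Visit tulip.
Visit aster.
Full post-order sequence: ash, cedar, kale, moss, sage, ivy, hop, lily, tulip, aster.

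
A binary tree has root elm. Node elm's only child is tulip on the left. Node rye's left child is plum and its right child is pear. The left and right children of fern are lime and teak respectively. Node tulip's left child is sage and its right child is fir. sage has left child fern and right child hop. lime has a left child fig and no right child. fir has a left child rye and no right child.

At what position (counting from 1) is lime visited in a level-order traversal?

Level-order visits nodes level by level from the root, left to right within each level.
Level 0: elm
Level 1: tulip
Level 2: sage, fir
Level 3: fern, hop, rye
Level 4: lime, teak, plum, pear
Level 5: fig
Full level-order sequence: elm, tulip, sage, fir, fern, hop, rye, lime, teak, plum, pear, fig.

8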